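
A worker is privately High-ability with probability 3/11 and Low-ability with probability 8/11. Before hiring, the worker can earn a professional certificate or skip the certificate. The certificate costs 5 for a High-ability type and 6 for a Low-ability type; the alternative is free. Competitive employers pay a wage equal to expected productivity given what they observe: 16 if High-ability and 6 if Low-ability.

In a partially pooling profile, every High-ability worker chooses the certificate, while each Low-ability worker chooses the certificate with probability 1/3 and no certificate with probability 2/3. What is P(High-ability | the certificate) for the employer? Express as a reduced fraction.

P(the certificate) = (3/11)·1 + (8/11)·(1/3) = 17/33.
By Bayes' rule, P(High-ability | the certificate) = (3/11) / (17/33) = 9/17.

9/17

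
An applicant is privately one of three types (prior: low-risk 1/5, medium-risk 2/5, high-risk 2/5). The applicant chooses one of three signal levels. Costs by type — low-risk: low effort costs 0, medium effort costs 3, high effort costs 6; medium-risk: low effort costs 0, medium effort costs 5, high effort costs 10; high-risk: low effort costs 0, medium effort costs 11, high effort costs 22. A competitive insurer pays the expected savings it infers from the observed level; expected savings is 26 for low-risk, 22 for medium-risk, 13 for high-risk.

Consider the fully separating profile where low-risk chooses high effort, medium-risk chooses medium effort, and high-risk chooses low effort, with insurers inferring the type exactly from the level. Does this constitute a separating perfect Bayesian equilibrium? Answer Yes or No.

Separating rebates: high effort → 26, medium effort → 22, low effort → 13.
low-risk (assigned high effort): low effort: 13 − 0 = 13; medium effort: 22 − 3 = 19; high effort: 26 − 6 = 20. low-risk stays.
medium-risk (assigned medium effort): low effort: 13 − 0 = 13; medium effort: 22 − 5 = 17; high effort: 26 − 10 = 16. medium-risk stays.
high-risk (assigned low effort): low effort: 13 − 0 = 13; medium effort: 22 − 11 = 11; high effort: 26 − 22 = 4. high-risk stays.
Every type prefers its assigned level; separation holds.

Yes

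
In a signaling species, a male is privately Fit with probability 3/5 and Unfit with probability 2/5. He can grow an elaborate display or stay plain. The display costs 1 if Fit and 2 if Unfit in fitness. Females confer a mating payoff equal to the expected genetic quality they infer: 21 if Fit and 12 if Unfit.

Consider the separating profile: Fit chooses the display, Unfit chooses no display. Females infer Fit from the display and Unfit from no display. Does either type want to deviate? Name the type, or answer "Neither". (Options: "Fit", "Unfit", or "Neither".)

The display pays 21; no display pays 12.
Fit: assigned the display, nets 21 − 1 = 20; deviating to no display nets 12.
Unfit: assigned no display, nets 12; deviating to the display nets 21 − 2 = 19.
The Unfit type gains 7 by deviating.

Unfit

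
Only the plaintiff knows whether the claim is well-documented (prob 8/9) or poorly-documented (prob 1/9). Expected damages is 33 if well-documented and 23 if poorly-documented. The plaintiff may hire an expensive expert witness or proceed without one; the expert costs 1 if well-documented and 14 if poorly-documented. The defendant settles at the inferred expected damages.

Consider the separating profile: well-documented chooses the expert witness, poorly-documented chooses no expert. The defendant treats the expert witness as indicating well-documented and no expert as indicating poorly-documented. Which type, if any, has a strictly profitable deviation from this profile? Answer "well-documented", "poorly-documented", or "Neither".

Neither

The expert witness pays 33; no expert pays 23.
well-documented: assigned the expert witness, nets 33 − 1 = 32; deviating to no expert nets 23.
poorly-documented: assigned no expert, nets 23; deviating to the expert witness nets 33 − 14 = 19.
Both types strictly prefer their assigned action; no profitable deviation.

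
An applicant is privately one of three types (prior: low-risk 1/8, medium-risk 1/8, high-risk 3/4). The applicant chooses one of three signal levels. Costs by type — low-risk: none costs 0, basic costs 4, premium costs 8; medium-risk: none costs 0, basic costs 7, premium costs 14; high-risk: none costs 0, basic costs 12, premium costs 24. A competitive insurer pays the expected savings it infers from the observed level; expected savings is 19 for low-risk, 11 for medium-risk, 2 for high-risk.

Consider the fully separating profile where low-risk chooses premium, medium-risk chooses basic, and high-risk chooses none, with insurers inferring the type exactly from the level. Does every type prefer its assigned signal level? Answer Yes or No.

Separating rebates: premium → 19, basic → 11, none → 2.
low-risk (assigned premium): none: 2 − 0 = 2; basic: 11 − 4 = 7; premium: 19 − 8 = 11. low-risk stays.
medium-risk (assigned basic): none: 2 − 0 = 2; basic: 11 − 7 = 4; premium: 19 − 14 = 5. medium-risk prefers premium.
high-risk (assigned none): none: 2 − 0 = 2; basic: 11 − 12 = -1; premium: 19 − 24 = -5. high-risk stays.
At least one type deviates; the separating profile fails.

No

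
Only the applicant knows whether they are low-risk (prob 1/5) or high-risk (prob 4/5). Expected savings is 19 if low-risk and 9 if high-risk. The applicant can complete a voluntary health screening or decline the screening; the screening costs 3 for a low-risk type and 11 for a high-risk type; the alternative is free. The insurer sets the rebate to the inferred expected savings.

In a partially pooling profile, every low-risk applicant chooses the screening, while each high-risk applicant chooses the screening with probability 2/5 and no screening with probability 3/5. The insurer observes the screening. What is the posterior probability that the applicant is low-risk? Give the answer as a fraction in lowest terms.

5/13

P(the screening) = (1/5)·1 + (4/5)·(2/5) = 13/25.
By Bayes' rule, P(low-risk | the screening) = (1/5) / (13/25) = 5/13.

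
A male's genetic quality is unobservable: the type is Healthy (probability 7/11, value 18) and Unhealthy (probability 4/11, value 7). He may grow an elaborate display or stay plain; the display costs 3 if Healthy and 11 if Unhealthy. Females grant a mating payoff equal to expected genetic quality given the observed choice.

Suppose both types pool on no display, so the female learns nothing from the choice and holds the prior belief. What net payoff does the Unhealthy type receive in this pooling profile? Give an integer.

Pooled mating payoff = 7/11·18 + 4/11·7 = 14.
Unhealthy pays no cost for no display, so net payoff = 14.

14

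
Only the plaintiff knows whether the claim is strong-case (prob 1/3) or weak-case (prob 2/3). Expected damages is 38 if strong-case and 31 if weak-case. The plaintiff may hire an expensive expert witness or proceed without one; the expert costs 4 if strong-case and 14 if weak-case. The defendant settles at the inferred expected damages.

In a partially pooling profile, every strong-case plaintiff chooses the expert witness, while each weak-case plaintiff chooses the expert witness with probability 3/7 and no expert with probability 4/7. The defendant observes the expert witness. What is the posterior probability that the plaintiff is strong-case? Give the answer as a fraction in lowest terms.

7/13

P(the expert witness) = (1/3)·1 + (2/3)·(3/7) = 13/21.
By Bayes' rule, P(strong-case | the expert witness) = (1/3) / (13/21) = 7/13.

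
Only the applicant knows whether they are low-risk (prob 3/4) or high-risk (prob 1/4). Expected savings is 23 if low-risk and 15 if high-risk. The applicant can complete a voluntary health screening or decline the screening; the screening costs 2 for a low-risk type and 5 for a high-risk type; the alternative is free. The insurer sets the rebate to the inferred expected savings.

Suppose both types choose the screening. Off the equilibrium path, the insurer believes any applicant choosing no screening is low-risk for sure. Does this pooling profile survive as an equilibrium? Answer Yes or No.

No

On path, the insurer holds the prior and pays 3/4·23 + 1/4·15 = 21. Off path (no screening), believing low-risk, it pays 23.
low-risk: the screening nets 21 − 2 = 19; no screening nets 23. low-risk would deviate.
high-risk: the screening nets 21 − 5 = 16; no screening nets 23. high-risk would deviate.
A type deviates, so pooling fails.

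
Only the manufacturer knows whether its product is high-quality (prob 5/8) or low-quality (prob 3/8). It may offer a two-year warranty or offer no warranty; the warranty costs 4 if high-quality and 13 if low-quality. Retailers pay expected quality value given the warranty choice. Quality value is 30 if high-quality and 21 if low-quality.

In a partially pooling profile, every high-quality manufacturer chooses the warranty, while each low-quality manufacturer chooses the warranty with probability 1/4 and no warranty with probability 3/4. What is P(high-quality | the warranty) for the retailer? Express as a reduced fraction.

P(the warranty) = (5/8)·1 + (3/8)·(1/4) = 23/32.
By Bayes' rule, P(high-quality | the warranty) = (5/8) / (23/32) = 20/23.

20/23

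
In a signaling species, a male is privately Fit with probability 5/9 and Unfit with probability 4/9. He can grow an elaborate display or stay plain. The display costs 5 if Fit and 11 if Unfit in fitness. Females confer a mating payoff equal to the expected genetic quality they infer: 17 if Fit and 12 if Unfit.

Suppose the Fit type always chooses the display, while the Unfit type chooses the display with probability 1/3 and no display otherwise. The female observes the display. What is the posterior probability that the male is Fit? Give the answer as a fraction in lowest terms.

15/19

P(the display) = (5/9)·1 + (4/9)·(1/3) = 19/27.
By Bayes' rule, P(Fit | the display) = (5/9) / (19/27) = 15/19.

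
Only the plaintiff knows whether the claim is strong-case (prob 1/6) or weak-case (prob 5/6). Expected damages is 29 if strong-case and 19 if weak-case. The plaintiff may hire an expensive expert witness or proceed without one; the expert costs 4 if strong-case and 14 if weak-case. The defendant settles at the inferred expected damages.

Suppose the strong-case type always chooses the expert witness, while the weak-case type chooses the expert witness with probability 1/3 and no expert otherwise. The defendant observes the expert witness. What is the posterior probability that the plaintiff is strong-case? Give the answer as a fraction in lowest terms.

3/8

P(the expert witness) = (1/6)·1 + (5/6)·(1/3) = 4/9.
By Bayes' rule, P(strong-case | the expert witness) = (1/6) / (4/9) = 3/8.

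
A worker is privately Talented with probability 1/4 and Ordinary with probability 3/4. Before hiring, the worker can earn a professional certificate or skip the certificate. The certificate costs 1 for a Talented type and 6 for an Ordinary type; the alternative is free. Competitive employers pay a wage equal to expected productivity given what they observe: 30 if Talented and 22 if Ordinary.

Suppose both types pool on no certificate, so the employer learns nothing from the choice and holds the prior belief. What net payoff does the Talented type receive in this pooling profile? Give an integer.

24

Pooled wage = 1/4·30 + 3/4·22 = 24.
Talented pays no cost for no certificate, so net payoff = 24.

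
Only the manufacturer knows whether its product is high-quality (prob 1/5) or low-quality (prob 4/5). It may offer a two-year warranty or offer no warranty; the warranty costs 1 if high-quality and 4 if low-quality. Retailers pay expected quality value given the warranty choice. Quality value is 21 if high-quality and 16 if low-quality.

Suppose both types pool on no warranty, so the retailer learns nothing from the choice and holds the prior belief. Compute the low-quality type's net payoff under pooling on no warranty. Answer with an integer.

17

Pooled price = 1/5·21 + 4/5·16 = 17.
low-quality pays no cost for no warranty, so net payoff = 17.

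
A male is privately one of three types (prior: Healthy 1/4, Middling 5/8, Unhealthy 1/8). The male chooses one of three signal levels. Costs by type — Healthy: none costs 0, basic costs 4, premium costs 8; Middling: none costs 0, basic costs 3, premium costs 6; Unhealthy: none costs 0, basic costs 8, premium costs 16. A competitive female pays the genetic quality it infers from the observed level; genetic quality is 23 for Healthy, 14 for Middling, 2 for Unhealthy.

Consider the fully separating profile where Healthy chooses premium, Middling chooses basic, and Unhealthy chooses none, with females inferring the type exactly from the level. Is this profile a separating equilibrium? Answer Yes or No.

No

Separating mating payoffs: premium → 23, basic → 14, none → 2.
Healthy (assigned premium): none: 2 − 0 = 2; basic: 14 − 4 = 10; premium: 23 − 8 = 15. Healthy stays.
Middling (assigned basic): none: 2 − 0 = 2; basic: 14 − 3 = 11; premium: 23 − 6 = 17. Middling prefers premium.
Unhealthy (assigned none): none: 2 − 0 = 2; basic: 14 − 8 = 6; premium: 23 − 16 = 7. Unhealthy prefers premium.
At least one type deviates; the separating profile fails.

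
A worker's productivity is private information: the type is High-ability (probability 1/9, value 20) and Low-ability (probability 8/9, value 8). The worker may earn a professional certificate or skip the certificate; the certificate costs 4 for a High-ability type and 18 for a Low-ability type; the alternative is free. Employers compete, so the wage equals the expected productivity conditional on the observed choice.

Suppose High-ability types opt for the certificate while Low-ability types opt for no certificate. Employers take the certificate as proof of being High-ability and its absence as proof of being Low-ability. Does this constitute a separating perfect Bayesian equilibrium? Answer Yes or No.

Yes

Under these beliefs, the certificate earns wage 20 and no certificate earns wage 8.
High-ability: the certificate nets 20 − 4 = 16; no certificate nets 8. High-ability prefers the certificate.
Low-ability: the certificate nets 20 − 18 = 2; no certificate nets 8. Low-ability prefers no certificate.
Neither type deviates, so the separating profile is an equilibrium.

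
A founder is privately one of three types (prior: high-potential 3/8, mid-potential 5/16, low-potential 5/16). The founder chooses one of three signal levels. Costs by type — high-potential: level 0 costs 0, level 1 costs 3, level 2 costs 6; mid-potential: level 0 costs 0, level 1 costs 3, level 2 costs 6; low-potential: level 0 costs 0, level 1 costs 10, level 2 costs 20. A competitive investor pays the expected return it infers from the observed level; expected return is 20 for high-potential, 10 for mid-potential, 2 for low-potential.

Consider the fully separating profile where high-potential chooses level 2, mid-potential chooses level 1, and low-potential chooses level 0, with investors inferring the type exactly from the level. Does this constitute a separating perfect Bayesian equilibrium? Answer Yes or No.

Separating valuations: level 2 → 20, level 1 → 10, level 0 → 2.
high-potential (assigned level 2): level 0: 2 − 0 = 2; level 1: 10 − 3 = 7; level 2: 20 − 6 = 14. high-potential stays.
mid-potential (assigned level 1): level 0: 2 − 0 = 2; level 1: 10 − 3 = 7; level 2: 20 − 6 = 14. mid-potential prefers level 2.
low-potential (assigned level 0): level 0: 2 − 0 = 2; level 1: 10 − 10 = 0; level 2: 20 − 20 = 0. low-potential stays.
At least one type deviates; the separating profile fails.

No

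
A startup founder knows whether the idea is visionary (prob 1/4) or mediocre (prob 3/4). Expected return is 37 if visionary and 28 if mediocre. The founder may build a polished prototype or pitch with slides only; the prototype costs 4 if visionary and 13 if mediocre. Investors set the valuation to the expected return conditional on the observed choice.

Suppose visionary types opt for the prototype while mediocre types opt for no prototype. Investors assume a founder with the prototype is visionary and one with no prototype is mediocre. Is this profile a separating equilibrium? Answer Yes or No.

Under these beliefs, the prototype earns valuation 37 and no prototype earns valuation 28.
visionary: the prototype nets 37 − 4 = 33; no prototype nets 28. visionary prefers the prototype.
mediocre: the prototype nets 37 − 13 = 24; no prototype nets 28. mediocre prefers no prototype.
Neither type deviates, so the separating profile is an equilibrium.

Yes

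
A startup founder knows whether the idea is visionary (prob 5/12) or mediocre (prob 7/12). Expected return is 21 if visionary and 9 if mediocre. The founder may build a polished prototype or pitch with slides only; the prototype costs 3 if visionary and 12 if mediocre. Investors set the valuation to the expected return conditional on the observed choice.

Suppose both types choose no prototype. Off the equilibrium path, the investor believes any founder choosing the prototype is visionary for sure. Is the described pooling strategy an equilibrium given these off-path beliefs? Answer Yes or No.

On path, the investor holds the prior and pays 5/12·21 + 7/12·9 = 14. Off path (the prototype), believing visionary, it pays 21.
visionary: no prototype nets 14; the prototype nets 21 − 3 = 18. visionary would deviate.
mediocre: no prototype nets 14; the prototype nets 21 − 12 = 9. mediocre stays.
A type deviates, so pooling fails.

No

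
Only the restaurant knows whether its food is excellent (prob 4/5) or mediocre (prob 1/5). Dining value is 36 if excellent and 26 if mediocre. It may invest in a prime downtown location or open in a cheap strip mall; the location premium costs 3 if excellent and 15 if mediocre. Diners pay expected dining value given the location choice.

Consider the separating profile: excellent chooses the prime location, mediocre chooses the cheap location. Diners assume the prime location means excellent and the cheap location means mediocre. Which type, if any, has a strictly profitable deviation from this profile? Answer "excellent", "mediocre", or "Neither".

Neither

The prime location pays 36; the cheap location pays 26.
excellent: assigned the prime location, nets 36 − 3 = 33; deviating to the cheap location nets 26.
mediocre: assigned the cheap location, nets 26; deviating to the prime location nets 36 − 15 = 21.
Both types strictly prefer their assigned action; no profitable deviation.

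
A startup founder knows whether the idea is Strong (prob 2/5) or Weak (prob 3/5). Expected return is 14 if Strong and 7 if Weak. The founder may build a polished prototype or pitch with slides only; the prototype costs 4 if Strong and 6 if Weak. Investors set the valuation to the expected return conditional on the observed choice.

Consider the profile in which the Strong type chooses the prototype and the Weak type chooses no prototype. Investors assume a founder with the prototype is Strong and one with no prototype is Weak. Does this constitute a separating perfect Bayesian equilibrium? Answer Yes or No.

Under these beliefs, the prototype earns valuation 14 and no prototype earns valuation 7.
Strong: the prototype nets 14 − 4 = 10; no prototype nets 7. Strong prefers the prototype.
Weak: the prototype nets 14 − 6 = 8; no prototype nets 7. Weak would deviate to the prototype.
Weak has a profitable deviation, so the profile is not an equilibrium.

No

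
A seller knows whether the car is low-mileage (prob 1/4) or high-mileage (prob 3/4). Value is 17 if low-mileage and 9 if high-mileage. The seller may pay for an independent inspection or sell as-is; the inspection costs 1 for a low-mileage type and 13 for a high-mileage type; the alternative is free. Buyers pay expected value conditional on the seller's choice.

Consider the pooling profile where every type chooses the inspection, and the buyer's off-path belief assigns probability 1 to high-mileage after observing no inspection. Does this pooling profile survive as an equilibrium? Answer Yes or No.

No

On path, the buyer holds the prior and pays 1/4·17 + 3/4·9 = 11. Off path (no inspection), believing high-mileage, it pays 9.
low-mileage: the inspection nets 11 − 1 = 10; no inspection nets 9. low-mileage stays.
high-mileage: the inspection nets 11 − 13 = -2; no inspection nets 9. high-mileage would deviate.
A type deviates, so pooling fails.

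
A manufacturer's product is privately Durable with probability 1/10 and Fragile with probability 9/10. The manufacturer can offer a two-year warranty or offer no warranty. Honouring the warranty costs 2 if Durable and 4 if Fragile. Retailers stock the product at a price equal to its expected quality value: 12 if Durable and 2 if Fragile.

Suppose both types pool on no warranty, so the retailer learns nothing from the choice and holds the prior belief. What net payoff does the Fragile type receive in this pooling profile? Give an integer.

3

Pooled price = 1/10·12 + 9/10·2 = 3.
Fragile pays no cost for no warranty, so net payoff = 3.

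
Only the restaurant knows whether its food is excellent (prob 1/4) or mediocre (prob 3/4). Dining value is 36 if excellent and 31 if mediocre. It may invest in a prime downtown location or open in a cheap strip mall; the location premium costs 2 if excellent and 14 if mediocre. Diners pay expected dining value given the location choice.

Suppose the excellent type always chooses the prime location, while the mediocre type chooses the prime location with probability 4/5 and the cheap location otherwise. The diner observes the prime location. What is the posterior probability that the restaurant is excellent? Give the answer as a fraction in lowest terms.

P(the prime location) = (1/4)·1 + (3/4)·(4/5) = 17/20.
By Bayes' rule, P(excellent | the prime location) = (1/4) / (17/20) = 5/17.

5/17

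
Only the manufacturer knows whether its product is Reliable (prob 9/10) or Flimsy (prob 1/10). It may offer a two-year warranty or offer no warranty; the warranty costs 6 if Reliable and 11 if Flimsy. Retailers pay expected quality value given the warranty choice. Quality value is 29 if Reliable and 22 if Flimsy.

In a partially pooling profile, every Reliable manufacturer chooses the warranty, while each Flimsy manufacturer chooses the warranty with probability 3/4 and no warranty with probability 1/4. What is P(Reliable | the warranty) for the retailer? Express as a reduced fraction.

12/13

P(the warranty) = (9/10)·1 + (1/10)·(3/4) = 39/40.
By Bayes' rule, P(Reliable | the warranty) = (9/10) / (39/40) = 12/13.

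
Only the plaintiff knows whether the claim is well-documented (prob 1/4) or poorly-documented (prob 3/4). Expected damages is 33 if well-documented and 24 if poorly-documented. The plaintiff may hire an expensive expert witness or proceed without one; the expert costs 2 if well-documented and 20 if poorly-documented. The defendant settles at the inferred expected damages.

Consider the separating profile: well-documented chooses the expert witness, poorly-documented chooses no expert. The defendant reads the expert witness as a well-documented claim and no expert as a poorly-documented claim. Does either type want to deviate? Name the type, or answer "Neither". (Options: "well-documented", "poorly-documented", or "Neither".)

The expert witness pays 33; no expert pays 24.
well-documented: assigned the expert witness, nets 33 − 2 = 31; deviating to no expert nets 24.
poorly-documented: assigned no expert, nets 24; deviating to the expert witness nets 33 − 20 = 13.
Both types strictly prefer their assigned action; no profitable deviation.

Neither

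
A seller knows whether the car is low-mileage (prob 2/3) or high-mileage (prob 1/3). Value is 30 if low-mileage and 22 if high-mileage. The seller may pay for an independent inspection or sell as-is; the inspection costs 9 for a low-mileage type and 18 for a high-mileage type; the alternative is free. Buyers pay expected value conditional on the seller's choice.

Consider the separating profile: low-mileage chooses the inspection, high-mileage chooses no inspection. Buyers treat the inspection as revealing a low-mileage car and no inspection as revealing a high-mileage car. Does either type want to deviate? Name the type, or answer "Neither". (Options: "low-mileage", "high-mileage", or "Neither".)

The inspection pays 30; no inspection pays 22.
low-mileage: assigned the inspection, nets 30 − 9 = 21; deviating to no inspection nets 22.
high-mileage: assigned no inspection, nets 22; deviating to the inspection nets 30 − 18 = 12.
The low-mileage type gains 1 by deviating.

low-mileage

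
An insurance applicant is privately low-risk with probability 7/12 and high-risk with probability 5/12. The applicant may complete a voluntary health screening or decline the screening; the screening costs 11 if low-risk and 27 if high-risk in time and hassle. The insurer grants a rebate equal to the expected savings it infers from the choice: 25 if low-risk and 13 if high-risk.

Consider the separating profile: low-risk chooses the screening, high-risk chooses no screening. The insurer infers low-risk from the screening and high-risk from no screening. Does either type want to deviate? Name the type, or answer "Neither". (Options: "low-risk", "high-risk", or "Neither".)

Neither

The screening pays 25; no screening pays 13.
low-risk: assigned the screening, nets 25 − 11 = 14; deviating to no screening nets 13.
high-risk: assigned no screening, nets 13; deviating to the screening nets 25 − 27 = -2.
Both types strictly prefer their assigned action; no profitable deviation.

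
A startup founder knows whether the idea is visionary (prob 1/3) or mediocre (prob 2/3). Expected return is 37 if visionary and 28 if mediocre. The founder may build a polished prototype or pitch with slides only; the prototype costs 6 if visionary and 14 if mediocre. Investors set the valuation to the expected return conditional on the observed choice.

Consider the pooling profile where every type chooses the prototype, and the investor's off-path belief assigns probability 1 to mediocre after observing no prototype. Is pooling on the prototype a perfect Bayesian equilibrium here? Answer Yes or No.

No

On path, the investor holds the prior and pays 1/3·37 + 2/3·28 = 31. Off path (no prototype), believing mediocre, it pays 28.
visionary: the prototype nets 31 − 6 = 25; no prototype nets 28. visionary would deviate.
mediocre: the prototype nets 31 − 14 = 17; no prototype nets 28. mediocre would deviate.
A type deviates, so pooling fails.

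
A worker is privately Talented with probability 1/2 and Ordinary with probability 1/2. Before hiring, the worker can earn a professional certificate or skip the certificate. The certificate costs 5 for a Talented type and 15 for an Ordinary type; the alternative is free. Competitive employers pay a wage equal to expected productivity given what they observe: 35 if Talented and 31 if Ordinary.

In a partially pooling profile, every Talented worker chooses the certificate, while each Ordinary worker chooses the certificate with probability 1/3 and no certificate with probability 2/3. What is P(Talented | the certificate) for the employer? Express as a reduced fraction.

P(the certificate) = (1/2)·1 + (1/2)·(1/3) = 2/3.
By Bayes' rule, P(Talented | the certificate) = (1/2) / (2/3) = 3/4.

3/4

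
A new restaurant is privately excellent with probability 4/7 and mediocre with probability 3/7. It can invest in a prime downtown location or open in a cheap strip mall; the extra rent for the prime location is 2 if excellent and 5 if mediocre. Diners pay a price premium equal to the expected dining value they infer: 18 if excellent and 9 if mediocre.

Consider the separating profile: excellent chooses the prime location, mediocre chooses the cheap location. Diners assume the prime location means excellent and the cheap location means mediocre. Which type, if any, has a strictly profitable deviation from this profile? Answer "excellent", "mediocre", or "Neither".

mediocre

The prime location pays 18; the cheap location pays 9.
excellent: assigned the prime location, nets 18 − 2 = 16; deviating to the cheap location nets 9.
mediocre: assigned the cheap location, nets 9; deviating to the prime location nets 18 − 5 = 13.
The mediocre type gains 4 by deviating.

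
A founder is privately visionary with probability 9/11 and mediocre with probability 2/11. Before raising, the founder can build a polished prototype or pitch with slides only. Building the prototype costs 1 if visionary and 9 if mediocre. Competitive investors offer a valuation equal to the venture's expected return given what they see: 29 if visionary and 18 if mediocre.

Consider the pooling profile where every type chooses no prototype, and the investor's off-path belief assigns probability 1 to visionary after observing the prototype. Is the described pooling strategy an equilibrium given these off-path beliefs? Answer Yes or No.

No

On path, the investor holds the prior and pays 9/11·29 + 2/11·18 = 27. Off path (the prototype), believing visionary, it pays 29.
visionary: no prototype nets 27; the prototype nets 29 − 1 = 28. visionary would deviate.
mediocre: no prototype nets 27; the prototype nets 29 − 9 = 20. mediocre stays.
A type deviates, so pooling fails.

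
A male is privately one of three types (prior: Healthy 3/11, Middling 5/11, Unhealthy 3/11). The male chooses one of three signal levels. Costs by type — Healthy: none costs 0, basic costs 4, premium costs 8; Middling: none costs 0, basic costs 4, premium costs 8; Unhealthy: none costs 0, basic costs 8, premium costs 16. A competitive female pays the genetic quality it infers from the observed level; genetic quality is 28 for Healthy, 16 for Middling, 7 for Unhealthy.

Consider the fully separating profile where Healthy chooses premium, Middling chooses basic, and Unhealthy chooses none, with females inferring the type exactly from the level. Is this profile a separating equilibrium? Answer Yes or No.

No

Separating mating payoffs: premium → 28, basic → 16, none → 7.
Healthy (assigned premium): none: 7 − 0 = 7; basic: 16 − 4 = 12; premium: 28 − 8 = 20. Healthy stays.
Middling (assigned basic): none: 7 − 0 = 7; basic: 16 − 4 = 12; premium: 28 − 8 = 20. Middling prefers premium.
Unhealthy (assigned none): none: 7 − 0 = 7; basic: 16 − 8 = 8; premium: 28 − 16 = 12. Unhealthy prefers premium.
At least one type deviates; the separating profile fails.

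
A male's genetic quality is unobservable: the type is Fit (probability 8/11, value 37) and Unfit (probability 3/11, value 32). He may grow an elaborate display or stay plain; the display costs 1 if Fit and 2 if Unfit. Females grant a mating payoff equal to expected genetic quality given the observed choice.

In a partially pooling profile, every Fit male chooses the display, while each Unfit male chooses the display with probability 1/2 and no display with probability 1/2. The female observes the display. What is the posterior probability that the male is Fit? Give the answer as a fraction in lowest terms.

16/19

P(the display) = (8/11)·1 + (3/11)·(1/2) = 19/22.
By Bayes' rule, P(Fit | the display) = (8/11) / (19/22) = 16/19.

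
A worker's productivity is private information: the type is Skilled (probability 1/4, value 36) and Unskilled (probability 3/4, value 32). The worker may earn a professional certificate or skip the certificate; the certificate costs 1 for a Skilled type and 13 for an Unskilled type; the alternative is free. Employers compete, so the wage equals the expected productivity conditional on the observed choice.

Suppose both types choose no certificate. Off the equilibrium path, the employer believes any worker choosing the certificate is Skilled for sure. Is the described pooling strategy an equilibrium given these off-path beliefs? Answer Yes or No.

On path, the employer holds the prior and pays 1/4·36 + 3/4·32 = 33. Off path (the certificate), believing Skilled, it pays 36.
Skilled: no certificate nets 33; the certificate nets 36 − 1 = 35. Skilled would deviate.
Unskilled: no certificate nets 33; the certificate nets 36 − 13 = 23. Unskilled stays.
A type deviates, so pooling fails.

No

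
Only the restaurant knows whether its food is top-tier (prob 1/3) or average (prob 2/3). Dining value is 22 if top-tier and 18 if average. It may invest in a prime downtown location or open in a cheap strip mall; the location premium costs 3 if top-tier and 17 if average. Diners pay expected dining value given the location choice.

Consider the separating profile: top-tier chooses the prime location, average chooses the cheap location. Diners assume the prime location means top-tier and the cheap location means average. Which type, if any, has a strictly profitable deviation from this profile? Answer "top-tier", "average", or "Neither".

Neither

The prime location pays 22; the cheap location pays 18.
top-tier: assigned the prime location, nets 22 − 3 = 19; deviating to the cheap location nets 18.
average: assigned the cheap location, nets 18; deviating to the prime location nets 22 − 17 = 5.
Both types strictly prefer their assigned action; no profitable deviation.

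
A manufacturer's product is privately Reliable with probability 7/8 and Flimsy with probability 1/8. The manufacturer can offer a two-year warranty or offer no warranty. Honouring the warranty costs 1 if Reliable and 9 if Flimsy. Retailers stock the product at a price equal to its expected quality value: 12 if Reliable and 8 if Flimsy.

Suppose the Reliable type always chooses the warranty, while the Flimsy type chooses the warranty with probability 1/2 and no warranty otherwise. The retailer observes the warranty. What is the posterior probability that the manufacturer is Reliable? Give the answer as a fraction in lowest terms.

P(the warranty) = (7/8)·1 + (1/8)·(1/2) = 15/16.
By Bayes' rule, P(Reliable | the warranty) = (7/8) / (15/16) = 14/15.

14/15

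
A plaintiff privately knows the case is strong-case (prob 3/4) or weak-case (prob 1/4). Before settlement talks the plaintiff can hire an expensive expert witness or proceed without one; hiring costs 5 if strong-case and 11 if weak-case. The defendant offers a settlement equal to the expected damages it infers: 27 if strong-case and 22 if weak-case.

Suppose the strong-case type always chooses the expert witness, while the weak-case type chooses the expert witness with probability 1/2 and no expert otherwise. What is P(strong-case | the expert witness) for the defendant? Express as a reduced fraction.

6/7

P(the expert witness) = (3/4)·1 + (1/4)·(1/2) = 7/8.
By Bayes' rule, P(strong-case | the expert witness) = (3/4) / (7/8) = 6/7.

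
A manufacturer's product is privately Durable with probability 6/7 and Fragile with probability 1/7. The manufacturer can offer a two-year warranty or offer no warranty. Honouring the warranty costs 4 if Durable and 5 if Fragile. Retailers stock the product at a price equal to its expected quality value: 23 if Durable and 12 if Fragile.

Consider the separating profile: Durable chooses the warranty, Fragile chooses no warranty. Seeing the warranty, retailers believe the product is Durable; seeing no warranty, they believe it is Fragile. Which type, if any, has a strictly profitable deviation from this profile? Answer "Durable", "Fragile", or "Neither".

Fragile

The warranty pays 23; no warranty pays 12.
Durable: assigned the warranty, nets 23 − 4 = 19; deviating to no warranty nets 12.
Fragile: assigned no warranty, nets 12; deviating to the warranty nets 23 − 5 = 18.
The Fragile type gains 6 by deviating.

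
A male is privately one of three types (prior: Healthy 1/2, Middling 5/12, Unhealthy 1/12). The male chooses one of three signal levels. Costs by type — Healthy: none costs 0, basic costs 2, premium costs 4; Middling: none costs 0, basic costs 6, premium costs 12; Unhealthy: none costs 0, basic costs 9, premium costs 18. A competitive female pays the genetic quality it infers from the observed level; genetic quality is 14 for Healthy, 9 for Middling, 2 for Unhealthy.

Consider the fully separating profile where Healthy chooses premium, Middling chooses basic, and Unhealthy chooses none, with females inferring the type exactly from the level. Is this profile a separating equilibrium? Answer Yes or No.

Separating mating payoffs: premium → 14, basic → 9, none → 2.
Healthy (assigned premium): none: 2 − 0 = 2; basic: 9 − 2 = 7; premium: 14 − 4 = 10. Healthy stays.
Middling (assigned basic): none: 2 − 0 = 2; basic: 9 − 6 = 3; premium: 14 − 12 = 2. Middling stays.
Unhealthy (assigned none): none: 2 − 0 = 2; basic: 9 − 9 = 0; premium: 14 − 18 = -4. Unhealthy stays.
Every type prefers its assigned level; separation holds.

Yes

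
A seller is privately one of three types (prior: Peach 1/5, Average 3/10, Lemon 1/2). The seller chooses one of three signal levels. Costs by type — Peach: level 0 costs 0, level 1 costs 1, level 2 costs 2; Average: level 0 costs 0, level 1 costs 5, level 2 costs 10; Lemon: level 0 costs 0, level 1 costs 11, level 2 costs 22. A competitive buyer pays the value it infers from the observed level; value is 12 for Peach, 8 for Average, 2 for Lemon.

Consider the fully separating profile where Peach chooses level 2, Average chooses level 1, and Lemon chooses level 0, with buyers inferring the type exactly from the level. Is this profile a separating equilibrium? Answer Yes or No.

Yes

Separating prices: level 2 → 12, level 1 → 8, level 0 → 2.
Peach (assigned level 2): level 0: 2 − 0 = 2; level 1: 8 − 1 = 7; level 2: 12 − 2 = 10. Peach stays.
Average (assigned level 1): level 0: 2 − 0 = 2; level 1: 8 − 5 = 3; level 2: 12 − 10 = 2. Average stays.
Lemon (assigned level 0): level 0: 2 − 0 = 2; level 1: 8 − 11 = -3; level 2: 12 − 22 = -10. Lemon stays.
Every type prefers its assigned level; separation holds.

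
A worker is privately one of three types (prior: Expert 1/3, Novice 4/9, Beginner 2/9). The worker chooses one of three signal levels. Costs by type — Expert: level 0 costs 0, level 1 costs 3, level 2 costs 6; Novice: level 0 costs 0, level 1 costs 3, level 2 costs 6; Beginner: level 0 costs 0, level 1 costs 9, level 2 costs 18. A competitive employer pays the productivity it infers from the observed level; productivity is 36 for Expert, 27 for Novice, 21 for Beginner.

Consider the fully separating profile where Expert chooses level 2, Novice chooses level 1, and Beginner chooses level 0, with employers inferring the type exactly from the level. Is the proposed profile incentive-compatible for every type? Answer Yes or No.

No

Separating wages: level 2 → 36, level 1 → 27, level 0 → 21.
Expert (assigned level 2): level 0: 21 − 0 = 21; level 1: 27 − 3 = 24; level 2: 36 − 6 = 30. Expert stays.
Novice (assigned level 1): level 0: 21 − 0 = 21; level 1: 27 − 3 = 24; level 2: 36 − 6 = 30. Novice prefers level 2.
Beginner (assigned level 0): level 0: 21 − 0 = 21; level 1: 27 − 9 = 18; level 2: 36 − 18 = 18. Beginner stays.
At least one type deviates; the separating profile fails.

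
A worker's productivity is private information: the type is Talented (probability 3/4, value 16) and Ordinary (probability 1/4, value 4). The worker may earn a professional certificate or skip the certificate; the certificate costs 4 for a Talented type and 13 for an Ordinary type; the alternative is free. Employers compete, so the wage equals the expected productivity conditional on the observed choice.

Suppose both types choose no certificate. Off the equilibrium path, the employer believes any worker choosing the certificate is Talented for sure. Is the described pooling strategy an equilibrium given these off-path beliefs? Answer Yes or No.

On path, the employer holds the prior and pays 3/4·16 + 1/4·4 = 13. Off path (the certificate), believing Talented, it pays 16.
Talented: no certificate nets 13; the certificate nets 16 − 4 = 12. Talented stays.
Ordinary: no certificate nets 13; the certificate nets 16 − 13 = 3. Ordinary stays.
No type deviates, so pooling is sustained.

Yes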